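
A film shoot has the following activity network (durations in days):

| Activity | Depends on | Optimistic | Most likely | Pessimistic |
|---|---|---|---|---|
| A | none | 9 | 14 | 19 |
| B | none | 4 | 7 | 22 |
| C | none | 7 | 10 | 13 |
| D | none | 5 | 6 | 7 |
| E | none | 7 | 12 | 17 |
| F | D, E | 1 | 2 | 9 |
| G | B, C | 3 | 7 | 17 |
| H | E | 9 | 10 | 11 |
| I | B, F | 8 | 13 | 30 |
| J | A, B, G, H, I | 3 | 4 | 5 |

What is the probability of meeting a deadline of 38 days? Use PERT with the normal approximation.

0.826

te_A = (9 + 4·14 + 19)/6 = 84/6 = 14; σ²_A = ((19−9)/6)² = 2.778
te_B = (4 + 4·7 + 22)/6 = 54/6 = 9; σ²_B = ((22−4)/6)² = 9.000
te_C = (7 + 4·10 + 13)/6 = 60/6 = 10; σ²_C = ((13−7)/6)² = 1.000
te_D = (5 + 4·6 + 7)/6 = 36/6 = 6; σ²_D = ((7−5)/6)² = 0.111
te_E = (7 + 4·12 + 17)/6 = 72/6 = 12; σ²_E = ((17−7)/6)² = 2.778
te_F = (1 + 4·2 + 9)/6 = 18/6 = 3; σ²_F = ((9−1)/6)² = 1.778
te_G = (3 + 4·7 + 17)/6 = 48/6 = 8; σ²_G = ((17−3)/6)² = 5.444
te_H = (9 + 4·10 + 11)/6 = 60/6 = 10; σ²_H = ((11−9)/6)² = 0.111
te_I = (8 + 4·13 + 30)/6 = 90/6 = 15; σ²_I = ((30−8)/6)² = 13.444
te_J = (3 + 4·4 + 5)/6 = 24/6 = 4; σ²_J = ((5−3)/6)² = 0.111

Forward pass:
ES_A = 0; EF_A = 14
ES_B = 0; EF_B = 9
ES_C = 0; EF_C = 10
ES_D = 0; EF_D = 6
ES_E = 0; EF_E = 12
ES_F = max(EF_D=6, EF_E=12) = 12; EF_F = 12+3 = 15
ES_G = max(EF_B=9, EF_C=10) = 10; EF_G = 10+8 = 18
ES_H = 12; EF_H = 12+10 = 22
ES_I = max(EF_B=9, EF_F=15) = 15; EF_I = 15+15 = 30
ES_J = max(EF_A=14, EF_B=9, EF_G=18, EF_H=22, EF_I=30) = 30; EF_J = 30+4 = 34
Expected project duration μ = 34 days. Critical path: E → F → I → J.

Variance along critical path = 2.778 + 1.778 + 13.444 + 0.111 = 18.111; σ = √18.111 = 4.256 days.
Z = (38 − 34) / 4.256 = 0.940
P(T ≤ 38) = Φ(0.940) ≈ 0.826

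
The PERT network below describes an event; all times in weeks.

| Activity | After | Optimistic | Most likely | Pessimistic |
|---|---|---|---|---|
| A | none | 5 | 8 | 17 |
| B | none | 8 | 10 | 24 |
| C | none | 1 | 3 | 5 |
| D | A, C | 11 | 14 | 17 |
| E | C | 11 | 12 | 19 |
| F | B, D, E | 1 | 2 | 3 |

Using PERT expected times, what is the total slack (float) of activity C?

te_A = (5 + 4·8 + 17)/6 = 54/6 = 9
te_B = (8 + 4·10 + 24)/6 = 72/6 = 12
te_C = (1 + 4·3 + 5)/6 = 18/6 = 3
te_D = (11 + 4·14 + 17)/6 = 84/6 = 14
te_E = (11 + 4·12 + 19)/6 = 78/6 = 13
te_F = (1 + 4·2 + 3)/6 = 12/6 = 2

Forward pass:
ES_A = 0; EF_A = 9
ES_B = 0; EF_B = 12
ES_C = 0; EF_C = 3
ES_D = max(EF_A=9, EF_C=3) = 9; EF_D = 9+14 = 23
ES_E = 3; EF_E = 3+13 = 16
ES_F = max(EF_B=12, EF_D=23, EF_E=16) = 23; EF_F = 23+2 = 25
Expected project duration μ = 25 weeks. Critical path: A → D → F.

Backward pass:
LF_F = 25; LS_F = 25−2 = 23
LF_E = LS_F = 23; LS_E = 23−13 = 10
LF_D = LS_F = 23; LS_D = 23−14 = 9
LF_C = min(LS_D=9, LS_E=10) = 9; LS_C = 9−3 = 6
LF_B = LS_F = 23; LS_B = 23−12 = 11
LF_A = LS_D = 9; LS_A = 9−9 = 0
Slack_C = LS_C − ES_C = 6 − 0 = 6

6 weeks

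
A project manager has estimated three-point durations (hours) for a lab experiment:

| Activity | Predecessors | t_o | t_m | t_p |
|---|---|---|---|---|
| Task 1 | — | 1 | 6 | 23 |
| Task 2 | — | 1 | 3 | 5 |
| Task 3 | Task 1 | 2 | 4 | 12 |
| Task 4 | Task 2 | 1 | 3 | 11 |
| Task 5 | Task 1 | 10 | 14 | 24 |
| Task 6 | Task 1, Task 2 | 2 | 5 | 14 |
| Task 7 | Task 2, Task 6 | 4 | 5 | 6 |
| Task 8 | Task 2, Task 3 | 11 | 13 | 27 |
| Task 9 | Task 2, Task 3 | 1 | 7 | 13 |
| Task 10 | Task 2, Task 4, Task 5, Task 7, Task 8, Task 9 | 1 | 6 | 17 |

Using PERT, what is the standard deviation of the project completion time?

5.52 hours

te_Task 1 = (1 + 4·6 + 23)/6 = 48/6 = 8; σ²_Task 1 = ((23−1)/6)² = 13.444
te_Task 2 = (1 + 4·3 + 5)/6 = 18/6 = 3; σ²_Task 2 = ((5−1)/6)² = 0.444
te_Task 3 = (2 + 4·4 + 12)/6 = 30/6 = 5; σ²_Task 3 = ((12−2)/6)² = 2.778
te_Task 4 = (1 + 4·3 + 11)/6 = 24/6 = 4; σ²_Task 4 = ((11−1)/6)² = 2.778
te_Task 5 = (10 + 4·14 + 24)/6 = 90/6 = 15; σ²_Task 5 = ((24−10)/6)² = 5.444
te_Task 6 = (2 + 4·5 + 14)/6 = 36/6 = 6; σ²_Task 6 = ((14−2)/6)² = 4.000
te_Task 7 = (4 + 4·5 + 6)/6 = 30/6 = 5; σ²_Task 7 = ((6−4)/6)² = 0.111
te_Task 8 = (11 + 4·13 + 27)/6 = 90/6 = 15; σ²_Task 8 = ((27−11)/6)² = 7.111
te_Task 9 = (1 + 4·7 + 13)/6 = 42/6 = 7; σ²_Task 9 = ((13−1)/6)² = 4.000
te_Task 10 = (1 + 4·6 + 17)/6 = 42/6 = 7; σ²_Task 10 = ((17−1)/6)² = 7.111

Forward pass:
ES_Task 1 = 0; EF_Task 1 = 8
ES_Task 2 = 0; EF_Task 2 = 3
ES_Task 3 = 8; EF_Task 3 = 8+5 = 13
ES_Task 4 = 3; EF_Task 4 = 3+4 = 7
ES_Task 5 = 8; EF_Task 5 = 8+15 = 23
ES_Task 6 = max(EF_Task 1=8, EF_Task 2=3) = 8; EF_Task 6 = 8+6 = 14
ES_Task 7 = max(EF_Task 2=3, EF_Task 6=14) = 14; EF_Task 7 = 14+5 = 19
ES_Task 8 = max(EF_Task 2=3, EF_Task 3=13) = 13; EF_Task 8 = 13+15 = 28
ES_Task 9 = max(EF_Task 2=3, EF_Task 3=13) = 13; EF_Task 9 = 13+7 = 20
ES_Task 10 = max(EF_Task 2=3, EF_Task 4=7, EF_Task 5=23, EF_Task 7=19, EF_Task 8=28, EF_Task 9=20) = 28; EF_Task 10 = 28+7 = 35
Expected project duration μ = 35 hours. Critical path: Task 1 → Task 3 → Task 8 → Task 10.

Variance along critical path = 13.444 + 2.778 + 7.111 + 7.111 = 30.444
σ = √30.444 = 5.518 hours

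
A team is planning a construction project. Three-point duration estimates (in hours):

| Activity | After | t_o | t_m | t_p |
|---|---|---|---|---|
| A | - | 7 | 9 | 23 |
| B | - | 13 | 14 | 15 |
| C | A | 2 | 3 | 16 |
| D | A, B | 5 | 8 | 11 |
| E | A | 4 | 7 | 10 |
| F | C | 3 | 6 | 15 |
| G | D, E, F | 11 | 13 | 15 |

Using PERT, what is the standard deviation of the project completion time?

te_A = (7 + 4·9 + 23)/6 = 66/6 = 11; σ²_A = ((23−7)/6)² = 7.111
te_B = (13 + 4·14 + 15)/6 = 84/6 = 14; σ²_B = ((15−13)/6)² = 0.111
te_C = (2 + 4·3 + 16)/6 = 30/6 = 5; σ²_C = ((16−2)/6)² = 5.444
te_D = (5 + 4·8 + 11)/6 = 48/6 = 8; σ²_D = ((11−5)/6)² = 1.000
te_E = (4 + 4·7 + 10)/6 = 42/6 = 7; σ²_E = ((10−4)/6)² = 1.000
te_F = (3 + 4·6 + 15)/6 = 42/6 = 7; σ²_F = ((15−3)/6)² = 4.000
te_G = (11 + 4·13 + 15)/6 = 78/6 = 13; σ²_G = ((15−11)/6)² = 0.444

Forward pass:
ES_A = 0; EF_A = 11
ES_B = 0; EF_B = 14
ES_C = 11; EF_C = 11+5 = 16
ES_D = max(EF_A=11, EF_B=14) = 14; EF_D = 14+8 = 22
ES_E = 11; EF_E = 11+7 = 18
ES_F = 16; EF_F = 16+7 = 23
ES_G = max(EF_D=22, EF_E=18, EF_F=23) = 23; EF_G = 23+13 = 36
Expected project duration μ = 36 hours. Critical path: A → C → F → G.

Variance along critical path = 7.111 + 5.444 + 4.000 + 0.444 = 17.000
σ = √17.000 = 4.123 hours

4.12 hours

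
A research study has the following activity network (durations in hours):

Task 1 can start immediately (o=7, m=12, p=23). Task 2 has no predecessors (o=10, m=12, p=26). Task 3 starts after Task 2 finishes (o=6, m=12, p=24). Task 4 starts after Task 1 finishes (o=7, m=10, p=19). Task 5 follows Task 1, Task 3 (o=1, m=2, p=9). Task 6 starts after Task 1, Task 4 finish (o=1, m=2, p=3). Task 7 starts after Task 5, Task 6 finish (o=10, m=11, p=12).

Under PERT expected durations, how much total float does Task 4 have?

4 hours

te_Task 1 = (7 + 4·12 + 23)/6 = 78/6 = 13
te_Task 2 = (10 + 4·12 + 26)/6 = 84/6 = 14
te_Task 3 = (6 + 4·12 + 24)/6 = 78/6 = 13
te_Task 4 = (7 + 4·10 + 19)/6 = 66/6 = 11
te_Task 5 = (1 + 4·2 + 9)/6 = 18/6 = 3
te_Task 6 = (1 + 4·2 + 3)/6 = 12/6 = 2
te_Task 7 = (10 + 4·11 + 12)/6 = 66/6 = 11

Forward pass:
ES_Task 1 = 0; EF_Task 1 = 13
ES_Task 2 = 0; EF_Task 2 = 14
ES_Task 3 = 14; EF_Task 3 = 14+13 = 27
ES_Task 4 = 13; EF_Task 4 = 13+11 = 24
ES_Task 5 = max(EF_Task 1=13, EF_Task 3=27) = 27; EF_Task 5 = 27+3 = 30
ES_Task 6 = max(EF_Task 1=13, EF_Task 4=24) = 24; EF_Task 6 = 24+2 = 26
ES_Task 7 = max(EF_Task 5=30, EF_Task 6=26) = 30; EF_Task 7 = 30+11 = 41
Expected project duration μ = 41 hours. Critical path: Task 2 → Task 3 → Task 5 → Task 7.

Backward pass:
LF_Task 7 = 41; LS_Task 7 = 41−11 = 30
LF_Task 6 = LS_Task 7 = 30; LS_Task 6 = 30−2 = 28
LF_Task 5 = LS_Task 7 = 30; LS_Task 5 = 30−3 = 27
LF_Task 4 = LS_Task 6 = 28; LS_Task 4 = 28−11 = 17
LF_Task 3 = LS_Task 5 = 27; LS_Task 3 = 27−13 = 14
LF_Task 2 = LS_Task 3 = 14; LS_Task 2 = 14−14 = 0
LF_Task 1 = min(LS_Task 4=17, LS_Task 5=27, LS_Task 6=28) = 17; LS_Task 1 = 17−13 = 4
Slack_Task 4 = LS_Task 4 − ES_Task 4 = 17 − 13 = 4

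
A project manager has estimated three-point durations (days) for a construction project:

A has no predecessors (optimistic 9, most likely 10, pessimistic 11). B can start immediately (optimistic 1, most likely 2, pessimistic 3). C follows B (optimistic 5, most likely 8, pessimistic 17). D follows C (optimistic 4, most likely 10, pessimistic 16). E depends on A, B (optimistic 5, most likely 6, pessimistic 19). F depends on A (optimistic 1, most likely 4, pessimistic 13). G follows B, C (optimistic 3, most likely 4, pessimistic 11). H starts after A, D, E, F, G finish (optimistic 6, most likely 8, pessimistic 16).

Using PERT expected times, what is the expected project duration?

30 days

te_A = (9 + 4·10 + 11)/6 = 60/6 = 10
te_B = (1 + 4·2 + 3)/6 = 12/6 = 2
te_C = (5 + 4·8 + 17)/6 = 54/6 = 9
te_D = (4 + 4·10 + 16)/6 = 60/6 = 10
te_E = (5 + 4·6 + 19)/6 = 48/6 = 8
te_F = (1 + 4·4 + 13)/6 = 30/6 = 5
te_G = (3 + 4·4 + 11)/6 = 30/6 = 5
te_H = (6 + 4·8 + 16)/6 = 54/6 = 9

Forward pass:
ES_A = 0; EF_A = 10
ES_B = 0; EF_B = 2
ES_C = 2; EF_C = 2+9 = 11
ES_D = 11; EF_D = 11+10 = 21
ES_E = max(EF_A=10, EF_B=2) = 10; EF_E = 10+8 = 18
ES_F = 10; EF_F = 10+5 = 15
ES_G = max(EF_B=2, EF_C=11) = 11; EF_G = 11+5 = 16
ES_H = max(EF_A=10, EF_D=21, EF_E=18, EF_F=15, EF_G=16) = 21; EF_H = 21+9 = 30
Expected project duration μ = 30 days. Critical path: B → C → D → H.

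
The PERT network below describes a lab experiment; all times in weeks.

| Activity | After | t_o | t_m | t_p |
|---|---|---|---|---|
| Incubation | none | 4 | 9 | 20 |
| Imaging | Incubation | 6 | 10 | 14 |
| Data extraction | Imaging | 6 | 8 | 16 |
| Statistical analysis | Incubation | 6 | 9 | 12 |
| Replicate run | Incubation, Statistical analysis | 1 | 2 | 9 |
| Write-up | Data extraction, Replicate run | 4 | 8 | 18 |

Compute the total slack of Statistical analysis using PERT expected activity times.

7 weeks

te_Incubation = (4 + 4·9 + 20)/6 = 60/6 = 10
te_Imaging = (6 + 4·10 + 14)/6 = 60/6 = 10
te_Data extraction = (6 + 4·8 + 16)/6 = 54/6 = 9
te_Statistical analysis = (6 + 4·9 + 12)/6 = 54/6 = 9
te_Replicate run = (1 + 4·2 + 9)/6 = 18/6 = 3
te_Write-up = (4 + 4·8 + 18)/6 = 54/6 = 9

Forward pass:
ES_Incubation = 0; EF_Incubation = 10
ES_Imaging = 10; EF_Imaging = 10+10 = 20
ES_Data extraction = 20; EF_Data extraction = 20+9 = 29
ES_Statistical analysis = 10; EF_Statistical analysis = 10+9 = 19
ES_Replicate run = max(EF_Incubation=10, EF_Statistical analysis=19) = 19; EF_Replicate run = 19+3 = 22
ES_Write-up = max(EF_Data extraction=29, EF_Replicate run=22) = 29; EF_Write-up = 29+9 = 38
Expected project duration μ = 38 weeks. Critical path: Incubation → Imaging → Data extraction → Write-up.

Backward pass:
LF_Write-up = 38; LS_Write-up = 38−9 = 29
LF_Replicate run = LS_Write-up = 29; LS_Replicate run = 29−3 = 26
LF_Statistical analysis = LS_Replicate run = 26; LS_Statistical analysis = 26−9 = 17
LF_Data extraction = LS_Write-up = 29; LS_Data extraction = 29−9 = 20
LF_Imaging = LS_Data extraction = 20; LS_Imaging = 20−10 = 10
LF_Incubation = min(LS_Imaging=10, LS_Statistical analysis=17, LS_Replicate run=26) = 10; LS_Incubation = 10−10 = 0
Slack_Statistical analysis = LS_Statistical analysis − ES_Statistical analysis = 17 − 10 = 7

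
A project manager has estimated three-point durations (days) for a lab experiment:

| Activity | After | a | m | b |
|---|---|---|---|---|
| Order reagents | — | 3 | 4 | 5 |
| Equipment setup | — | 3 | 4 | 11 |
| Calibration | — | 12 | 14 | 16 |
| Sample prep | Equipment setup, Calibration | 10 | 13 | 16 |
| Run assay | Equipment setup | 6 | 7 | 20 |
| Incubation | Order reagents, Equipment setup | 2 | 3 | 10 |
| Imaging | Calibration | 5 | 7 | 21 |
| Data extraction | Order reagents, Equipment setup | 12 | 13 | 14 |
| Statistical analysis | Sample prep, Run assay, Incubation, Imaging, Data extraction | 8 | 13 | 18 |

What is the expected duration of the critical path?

te_Order reagents = (3 + 4·4 + 5)/6 = 24/6 = 4
te_Equipment setup = (3 + 4·4 + 11)/6 = 30/6 = 5
te_Calibration = (12 + 4·14 + 16)/6 = 84/6 = 14
te_Sample prep = (10 + 4·13 + 16)/6 = 78/6 = 13
te_Run assay = (6 + 4·7 + 20)/6 = 54/6 = 9
te_Incubation = (2 + 4·3 + 10)/6 = 24/6 = 4
te_Imaging = (5 + 4·7 + 21)/6 = 54/6 = 9
te_Data extraction = (12 + 4·13 + 14)/6 = 78/6 = 13
te_Statistical analysis = (8 + 4·13 + 18)/6 = 78/6 = 13

Forward pass:
ES_Order reagents = 0; EF_Order reagents = 4
ES_Equipment setup = 0; EF_Equipment setup = 5
ES_Calibration = 0; EF_Calibration = 14
ES_Sample prep = max(EF_Equipment setup=5, EF_Calibration=14) = 14; EF_Sample prep = 14+13 = 27
ES_Run assay = 5; EF_Run assay = 5+9 = 14
ES_Incubation = max(EF_Order reagents=4, EF_Equipment setup=5) = 5; EF_Incubation = 5+4 = 9
ES_Imaging = 14; EF_Imaging = 14+9 = 23
ES_Data extraction = max(EF_Order reagents=4, EF_Equipment setup=5) = 5; EF_Data extraction = 5+13 = 18
ES_Statistical analysis = max(EF_Sample prep=27, EF_Run assay=14, EF_Incubation=9, EF_Imaging=23, EF_Data extraction=18) = 27; EF_Statistical analysis = 27+13 = 40
Expected project duration μ = 40 days. Critical path: Calibration → Sample prep → Statistical analysis.

40 days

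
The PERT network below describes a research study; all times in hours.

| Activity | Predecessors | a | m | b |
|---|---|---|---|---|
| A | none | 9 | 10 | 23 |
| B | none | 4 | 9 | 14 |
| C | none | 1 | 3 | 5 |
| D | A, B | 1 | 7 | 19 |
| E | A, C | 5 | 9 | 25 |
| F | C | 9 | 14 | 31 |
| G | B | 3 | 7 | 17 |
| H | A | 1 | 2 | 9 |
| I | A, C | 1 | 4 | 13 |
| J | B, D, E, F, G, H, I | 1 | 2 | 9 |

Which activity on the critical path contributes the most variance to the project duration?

te_A = (9 + 4·10 + 23)/6 = 72/6 = 12; σ²_A = ((23−9)/6)² = 5.444
te_B = (4 + 4·9 + 14)/6 = 54/6 = 9; σ²_B = ((14−4)/6)² = 2.778
te_C = (1 + 4·3 + 5)/6 = 18/6 = 3; σ²_C = ((5−1)/6)² = 0.444
te_D = (1 + 4·7 + 19)/6 = 48/6 = 8; σ²_D = ((19−1)/6)² = 9.000
te_E = (5 + 4·9 + 25)/6 = 66/6 = 11; σ²_E = ((25−5)/6)² = 11.111
te_F = (9 + 4·14 + 31)/6 = 96/6 = 16; σ²_F = ((31−9)/6)² = 13.444
te_G = (3 + 4·7 + 17)/6 = 48/6 = 8; σ²_G = ((17−3)/6)² = 5.444
te_H = (1 + 4·2 + 9)/6 = 18/6 = 3; σ²_H = ((9−1)/6)² = 1.778
te_I = (1 + 4·4 + 13)/6 = 30/6 = 5; σ²_I = ((13−1)/6)² = 4.000
te_J = (1 + 4·2 + 9)/6 = 18/6 = 3; σ²_J = ((9−1)/6)² = 1.778

Forward pass:
ES_A = 0; EF_A = 12
ES_B = 0; EF_B = 9
ES_C = 0; EF_C = 3
ES_D = max(EF_A=12, EF_B=9) = 12; EF_D = 12+8 = 20
ES_E = max(EF_A=12, EF_C=3) = 12; EF_E = 12+11 = 23
ES_F = 3; EF_F = 3+16 = 19
ES_G = 9; EF_G = 9+8 = 17
ES_H = 12; EF_H = 12+3 = 15
ES_I = max(EF_A=12, EF_C=3) = 12; EF_I = 12+5 = 17
ES_J = max(EF_B=9, EF_D=20, EF_E=23, EF_F=19, EF_G=17, EF_H=15, EF_I=17) = 23; EF_J = 23+3 = 26
Expected project duration μ = 26 hours. Critical path: A → E → J.

Variances on critical path: σ²_A=5.444, σ²_E=11.111, σ²_J=1.778.
Largest is σ²_E = 11.111.

E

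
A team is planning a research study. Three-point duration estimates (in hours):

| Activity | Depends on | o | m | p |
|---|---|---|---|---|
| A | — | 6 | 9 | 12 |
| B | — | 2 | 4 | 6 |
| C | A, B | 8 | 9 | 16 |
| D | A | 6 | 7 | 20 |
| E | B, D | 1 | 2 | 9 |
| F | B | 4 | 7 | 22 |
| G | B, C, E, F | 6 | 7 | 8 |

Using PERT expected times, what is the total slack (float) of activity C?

2 hours

te_A = (6 + 4·9 + 12)/6 = 54/6 = 9
te_B = (2 + 4·4 + 6)/6 = 24/6 = 4
te_C = (8 + 4·9 + 16)/6 = 60/6 = 10
te_D = (6 + 4·7 + 20)/6 = 54/6 = 9
te_E = (1 + 4·2 + 9)/6 = 18/6 = 3
te_F = (4 + 4·7 + 22)/6 = 54/6 = 9
te_G = (6 + 4·7 + 8)/6 = 42/6 = 7

Forward pass:
ES_A = 0; EF_A = 9
ES_B = 0; EF_B = 4
ES_C = max(EF_A=9, EF_B=4) = 9; EF_C = 9+10 = 19
ES_D = 9; EF_D = 9+9 = 18
ES_E = max(EF_B=4, EF_D=18) = 18; EF_E = 18+3 = 21
ES_F = 4; EF_F = 4+9 = 13
ES_G = max(EF_B=4, EF_C=19, EF_E=21, EF_F=13) = 21; EF_G = 21+7 = 28
Expected project duration μ = 28 hours. Critical path: A → D → E → G.

Backward pass:
LF_G = 28; LS_G = 28−7 = 21
LF_F = LS_G = 21; LS_F = 21−9 = 12
LF_E = LS_G = 21; LS_E = 21−3 = 18
LF_D = LS_E = 18; LS_D = 18−9 = 9
LF_C = LS_G = 21; LS_C = 21−10 = 11
LF_B = min(LS_C=11, LS_E=18, LS_F=12, LS_G=21) = 11; LS_B = 11−4 = 7
LF_A = min(LS_C=11, LS_D=9) = 9; LS_A = 9−9 = 0
Slack_C = LS_C − ES_C = 11 − 9 = 2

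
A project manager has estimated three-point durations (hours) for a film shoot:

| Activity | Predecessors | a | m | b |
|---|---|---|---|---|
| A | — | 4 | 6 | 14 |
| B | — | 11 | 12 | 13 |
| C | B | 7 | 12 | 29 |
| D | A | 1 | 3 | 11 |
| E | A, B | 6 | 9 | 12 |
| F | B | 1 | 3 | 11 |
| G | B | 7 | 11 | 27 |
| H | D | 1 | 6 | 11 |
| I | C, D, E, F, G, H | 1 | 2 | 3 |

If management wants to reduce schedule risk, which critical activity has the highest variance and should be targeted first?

C

te_A = (4 + 4·6 + 14)/6 = 42/6 = 7; σ²_A = ((14−4)/6)² = 2.778
te_B = (11 + 4·12 + 13)/6 = 72/6 = 12; σ²_B = ((13−11)/6)² = 0.111
te_C = (7 + 4·12 + 29)/6 = 84/6 = 14; σ²_C = ((29−7)/6)² = 13.444
te_D = (1 + 4·3 + 11)/6 = 24/6 = 4; σ²_D = ((11−1)/6)² = 2.778
te_E = (6 + 4·9 + 12)/6 = 54/6 = 9; σ²_E = ((12−6)/6)² = 1.000
te_F = (1 + 4·3 + 11)/6 = 24/6 = 4; σ²_F = ((11−1)/6)² = 2.778
te_G = (7 + 4·11 + 27)/6 = 78/6 = 13; σ²_G = ((27−7)/6)² = 11.111
te_H = (1 + 4·6 + 11)/6 = 36/6 = 6; σ²_H = ((11−1)/6)² = 2.778
te_I = (1 + 4·2 + 3)/6 = 12/6 = 2; σ²_I = ((3−1)/6)² = 0.111

Forward pass:
ES_A = 0; EF_A = 7
ES_B = 0; EF_B = 12
ES_C = 12; EF_C = 12+14 = 26
ES_D = 7; EF_D = 7+4 = 11
ES_E = max(EF_A=7, EF_B=12) = 12; EF_E = 12+9 = 21
ES_F = 12; EF_F = 12+4 = 16
ES_G = 12; EF_G = 12+13 = 25
ES_H = 11; EF_H = 11+6 = 17
ES_I = max(EF_C=26, EF_D=11, EF_E=21, EF_F=16, EF_G=25, EF_H=17) = 26; EF_I = 26+2 = 28
Expected project duration μ = 28 hours. Critical path: B → C → I.

Variances on critical path: σ²_B=0.111, σ²_C=13.444, σ²_I=0.111.
Largest is σ²_C = 13.444.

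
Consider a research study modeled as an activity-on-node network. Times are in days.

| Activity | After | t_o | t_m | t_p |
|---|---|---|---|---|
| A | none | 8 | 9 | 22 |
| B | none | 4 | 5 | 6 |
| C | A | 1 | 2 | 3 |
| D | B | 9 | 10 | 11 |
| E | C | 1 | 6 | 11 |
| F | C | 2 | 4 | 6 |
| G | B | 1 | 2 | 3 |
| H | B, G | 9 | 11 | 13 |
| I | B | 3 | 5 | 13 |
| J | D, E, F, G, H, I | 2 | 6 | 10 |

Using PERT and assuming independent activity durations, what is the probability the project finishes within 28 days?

te_A = (8 + 4·9 + 22)/6 = 66/6 = 11; σ²_A = ((22−8)/6)² = 5.444
te_B = (4 + 4·5 + 6)/6 = 30/6 = 5; σ²_B = ((6−4)/6)² = 0.111
te_C = (1 + 4·2 + 3)/6 = 12/6 = 2; σ²_C = ((3−1)/6)² = 0.111
te_D = (9 + 4·10 + 11)/6 = 60/6 = 10; σ²_D = ((11−9)/6)² = 0.111
te_E = (1 + 4·6 + 11)/6 = 36/6 = 6; σ²_E = ((11−1)/6)² = 2.778
te_F = (2 + 4·4 + 6)/6 = 24/6 = 4; σ²_F = ((6−2)/6)² = 0.444
te_G = (1 + 4·2 + 3)/6 = 12/6 = 2; σ²_G = ((3−1)/6)² = 0.111
te_H = (9 + 4·11 + 13)/6 = 66/6 = 11; σ²_H = ((13−9)/6)² = 0.444
te_I = (3 + 4·5 + 13)/6 = 36/6 = 6; σ²_I = ((13−3)/6)² = 2.778
te_J = (2 + 4·6 + 10)/6 = 36/6 = 6; σ²_J = ((10−2)/6)² = 1.778

Forward pass:
ES_A = 0; EF_A = 11
ES_B = 0; EF_B = 5
ES_C = 11; EF_C = 11+2 = 13
ES_D = 5; EF_D = 5+10 = 15
ES_E = 13; EF_E = 13+6 = 19
ES_F = 13; EF_F = 13+4 = 17
ES_G = 5; EF_G = 5+2 = 7
ES_H = max(EF_B=5, EF_G=7) = 7; EF_H = 7+11 = 18
ES_I = 5; EF_I = 5+6 = 11
ES_J = max(EF_D=15, EF_E=19, EF_F=17, EF_G=7, EF_H=18, EF_I=11) = 19; EF_J = 19+6 = 25
Expected project duration μ = 25 days. Critical path: A → C → E → J.

Variance along critical path = 5.444 + 0.111 + 2.778 + 1.778 = 10.111; σ = √10.111 = 3.180 days.
Z = (28 − 25) / 3.180 = 0.943
P(T ≤ 28) = Φ(0.943) ≈ 0.827

0.827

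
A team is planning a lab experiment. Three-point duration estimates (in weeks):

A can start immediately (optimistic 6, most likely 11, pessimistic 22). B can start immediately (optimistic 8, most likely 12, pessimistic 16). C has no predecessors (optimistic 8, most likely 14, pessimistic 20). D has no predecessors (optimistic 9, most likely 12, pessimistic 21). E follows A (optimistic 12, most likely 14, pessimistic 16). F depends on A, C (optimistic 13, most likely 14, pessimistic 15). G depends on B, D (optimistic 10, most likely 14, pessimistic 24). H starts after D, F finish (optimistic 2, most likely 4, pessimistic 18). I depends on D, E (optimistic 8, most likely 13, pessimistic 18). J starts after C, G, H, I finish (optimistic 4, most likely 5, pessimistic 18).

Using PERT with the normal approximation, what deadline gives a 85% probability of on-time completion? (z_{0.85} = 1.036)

50.1 weeks

te_A = (6 + 4·11 + 22)/6 = 72/6 = 12; σ²_A = ((22−6)/6)² = 7.111
te_B = (8 + 4·12 + 16)/6 = 72/6 = 12; σ²_B = ((16−8)/6)² = 1.778
te_C = (8 + 4·14 + 20)/6 = 84/6 = 14; σ²_C = ((20−8)/6)² = 4.000
te_D = (9 + 4·12 + 21)/6 = 78/6 = 13; σ²_D = ((21−9)/6)² = 4.000
te_E = (12 + 4·14 + 16)/6 = 84/6 = 14; σ²_E = ((16−12)/6)² = 0.444
te_F = (13 + 4·14 + 15)/6 = 84/6 = 14; σ²_F = ((15−13)/6)² = 0.111
te_G = (10 + 4·14 + 24)/6 = 90/6 = 15; σ²_G = ((24−10)/6)² = 5.444
te_H = (2 + 4·4 + 18)/6 = 36/6 = 6; σ²_H = ((18−2)/6)² = 7.111
te_I = (8 + 4·13 + 18)/6 = 78/6 = 13; σ²_I = ((18−8)/6)² = 2.778
te_J = (4 + 4·5 + 18)/6 = 42/6 = 7; σ²_J = ((18−4)/6)² = 5.444

Forward pass:
ES_A = 0; EF_A = 12
ES_B = 0; EF_B = 12
ES_C = 0; EF_C = 14
ES_D = 0; EF_D = 13
ES_E = 12; EF_E = 12+14 = 26
ES_F = max(EF_A=12, EF_C=14) = 14; EF_F = 14+14 = 28
ES_G = max(EF_B=12, EF_D=13) = 13; EF_G = 13+15 = 28
ES_H = max(EF_D=13, EF_F=28) = 28; EF_H = 28+6 = 34
ES_I = max(EF_D=13, EF_E=26) = 26; EF_I = 26+13 = 39
ES_J = max(EF_C=14, EF_G=28, EF_H=34, EF_I=39) = 39; EF_J = 39+7 = 46
Expected project duration μ = 46 weeks. Critical path: A → E → I → J.

Variance along critical path = 7.111 + 0.444 + 2.778 + 5.444 = 15.778; σ = 3.972 weeks.
D = μ + z·σ = 46 + 1.036·3.972 = 50.1 weeks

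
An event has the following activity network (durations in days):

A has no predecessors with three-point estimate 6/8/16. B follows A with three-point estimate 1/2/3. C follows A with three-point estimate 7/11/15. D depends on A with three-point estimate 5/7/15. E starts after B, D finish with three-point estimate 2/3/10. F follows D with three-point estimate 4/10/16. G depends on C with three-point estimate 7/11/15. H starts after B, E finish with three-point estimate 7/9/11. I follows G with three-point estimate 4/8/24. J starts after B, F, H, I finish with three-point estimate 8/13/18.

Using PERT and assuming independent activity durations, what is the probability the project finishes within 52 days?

0.328

te_A = (6 + 4·8 + 16)/6 = 54/6 = 9; σ²_A = ((16−6)/6)² = 2.778
te_B = (1 + 4·2 + 3)/6 = 12/6 = 2; σ²_B = ((3−1)/6)² = 0.111
te_C = (7 + 4·11 + 15)/6 = 66/6 = 11; σ²_C = ((15−7)/6)² = 1.778
te_D = (5 + 4·7 + 15)/6 = 48/6 = 8; σ²_D = ((15−5)/6)² = 2.778
te_E = (2 + 4·3 + 10)/6 = 24/6 = 4; σ²_E = ((10−2)/6)² = 1.778
te_F = (4 + 4·10 + 16)/6 = 60/6 = 10; σ²_F = ((16−4)/6)² = 4.000
te_G = (7 + 4·11 + 15)/6 = 66/6 = 11; σ²_G = ((15−7)/6)² = 1.778
te_H = (7 + 4·9 + 11)/6 = 54/6 = 9; σ²_H = ((11−7)/6)² = 0.444
te_I = (4 + 4·8 + 24)/6 = 60/6 = 10; σ²_I = ((24−4)/6)² = 11.111
te_J = (8 + 4·13 + 18)/6 = 78/6 = 13; σ²_J = ((18−8)/6)² = 2.778

Forward pass:
ES_A = 0; EF_A = 9
ES_B = 9; EF_B = 9+2 = 11
ES_C = 9; EF_C = 9+11 = 20
ES_D = 9; EF_D = 9+8 = 17
ES_E = max(EF_B=11, EF_D=17) = 17; EF_E = 17+4 = 21
ES_F = 17; EF_F = 17+10 = 27
ES_G = 20; EF_G = 20+11 = 31
ES_H = max(EF_B=11, EF_E=21) = 21; EF_H = 21+9 = 30
ES_I = 31; EF_I = 31+10 = 41
ES_J = max(EF_B=11, EF_F=27, EF_H=30, EF_I=41) = 41; EF_J = 41+13 = 54
Expected project duration μ = 54 days. Critical path: A → C → G → I → J.

Variance along critical path = 2.778 + 1.778 + 1.778 + 11.111 + 2.778 = 20.222; σ = √20.222 = 4.497 days.
Z = (52 − 54) / 4.497 = -0.445
P(T ≤ 52) = Φ(-0.445) ≈ 0.328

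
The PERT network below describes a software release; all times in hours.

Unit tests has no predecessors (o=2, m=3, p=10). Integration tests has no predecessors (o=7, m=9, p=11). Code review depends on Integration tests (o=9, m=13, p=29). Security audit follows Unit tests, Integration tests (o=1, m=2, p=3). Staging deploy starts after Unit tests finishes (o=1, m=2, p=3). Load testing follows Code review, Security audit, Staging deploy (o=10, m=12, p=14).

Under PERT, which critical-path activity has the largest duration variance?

Code review

te_Unit tests = (2 + 4·3 + 10)/6 = 24/6 = 4; σ²_Unit tests = ((10−2)/6)² = 1.778
te_Integration tests = (7 + 4·9 + 11)/6 = 54/6 = 9; σ²_Integration tests = ((11−7)/6)² = 0.444
te_Code review = (9 + 4·13 + 29)/6 = 90/6 = 15; σ²_Code review = ((29−9)/6)² = 11.111
te_Security audit = (1 + 4·2 + 3)/6 = 12/6 = 2; σ²_Security audit = ((3−1)/6)² = 0.111
te_Staging deploy = (1 + 4·2 + 3)/6 = 12/6 = 2; σ²_Staging deploy = ((3−1)/6)² = 0.111
te_Load testing = (10 + 4·12 + 14)/6 = 72/6 = 12; σ²_Load testing = ((14−10)/6)² = 0.444

Forward pass:
ES_Unit tests = 0; EF_Unit tests = 4
ES_Integration tests = 0; EF_Integration tests = 9
ES_Code review = 9; EF_Code review = 9+15 = 24
ES_Security audit = max(EF_Unit tests=4, EF_Integration tests=9) = 9; EF_Security audit = 9+2 = 11
ES_Staging deploy = 4; EF_Staging deploy = 4+2 = 6
ES_Load testing = max(EF_Code review=24, EF_Security audit=11, EF_Staging deploy=6) = 24; EF_Load testing = 24+12 = 36
Expected project duration μ = 36 hours. Critical path: Integration tests → Code review → Load testing.

Variances on critical path: σ²_Integration tests=0.444, σ²_Code review=11.111, σ²_Load testing=0.444.
Largest is σ²_Code review = 11.111.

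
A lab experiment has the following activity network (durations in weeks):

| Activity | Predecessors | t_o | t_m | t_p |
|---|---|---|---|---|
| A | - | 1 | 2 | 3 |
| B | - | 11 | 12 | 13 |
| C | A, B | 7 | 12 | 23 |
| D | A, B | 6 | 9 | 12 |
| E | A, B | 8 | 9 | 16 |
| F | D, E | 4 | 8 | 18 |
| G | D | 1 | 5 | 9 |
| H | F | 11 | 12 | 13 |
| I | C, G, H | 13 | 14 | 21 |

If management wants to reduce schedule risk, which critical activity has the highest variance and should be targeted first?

te_A = (1 + 4·2 + 3)/6 = 12/6 = 2; σ²_A = ((3−1)/6)² = 0.111
te_B = (11 + 4·12 + 13)/6 = 72/6 = 12; σ²_B = ((13−11)/6)² = 0.111
te_C = (7 + 4·12 + 23)/6 = 78/6 = 13; σ²_C = ((23−7)/6)² = 7.111
te_D = (6 + 4·9 + 12)/6 = 54/6 = 9; σ²_D = ((12−6)/6)² = 1.000
te_E = (8 + 4·9 + 16)/6 = 60/6 = 10; σ²_E = ((16−8)/6)² = 1.778
te_F = (4 + 4·8 + 18)/6 = 54/6 = 9; σ²_F = ((18−4)/6)² = 5.444
te_G = (1 + 4·5 + 9)/6 = 30/6 = 5; σ²_G = ((9−1)/6)² = 1.778
te_H = (11 + 4·12 + 13)/6 = 72/6 = 12; σ²_H = ((13−11)/6)² = 0.111
te_I = (13 + 4·14 + 21)/6 = 90/6 = 15; σ²_I = ((21−13)/6)² = 1.778

Forward pass:
ES_A = 0; EF_A = 2
ES_B = 0; EF_B = 12
ES_C = max(EF_A=2, EF_B=12) = 12; EF_C = 12+13 = 25
ES_D = max(EF_A=2, EF_B=12) = 12; EF_D = 12+9 = 21
ES_E = max(EF_A=2, EF_B=12) = 12; EF_E = 12+10 = 22
ES_F = max(EF_D=21, EF_E=22) = 22; EF_F = 22+9 = 31
ES_G = 21; EF_G = 21+5 = 26
ES_H = 31; EF_H = 31+12 = 43
ES_I = max(EF_C=25, EF_G=26, EF_H=43) = 43; EF_I = 43+15 = 58
Expected project duration μ = 58 weeks. Critical path: B → E → F → H → I.

Variances on critical path: σ²_B=0.111, σ²_E=1.778, σ²_F=5.444, σ²_H=0.111, σ²_I=1.778.
Largest is σ²_F = 5.444.

F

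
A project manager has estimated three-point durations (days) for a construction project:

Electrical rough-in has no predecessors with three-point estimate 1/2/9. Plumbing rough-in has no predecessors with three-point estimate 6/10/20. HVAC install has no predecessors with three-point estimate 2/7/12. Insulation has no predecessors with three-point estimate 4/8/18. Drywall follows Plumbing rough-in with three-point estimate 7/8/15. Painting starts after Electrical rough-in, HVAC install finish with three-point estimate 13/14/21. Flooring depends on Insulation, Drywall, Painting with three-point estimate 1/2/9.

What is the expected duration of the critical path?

te_Electrical rough-in = (1 + 4·2 + 9)/6 = 18/6 = 3
te_Plumbing rough-in = (6 + 4·10 + 20)/6 = 66/6 = 11
te_HVAC install = (2 + 4·7 + 12)/6 = 42/6 = 7
te_Insulation = (4 + 4·8 + 18)/6 = 54/6 = 9
te_Drywall = (7 + 4·8 + 15)/6 = 54/6 = 9
te_Painting = (13 + 4·14 + 21)/6 = 90/6 = 15
te_Flooring = (1 + 4·2 + 9)/6 = 18/6 = 3

Forward pass:
ES_Electrical rough-in = 0; EF_Electrical rough-in = 3
ES_Plumbing rough-in = 0; EF_Plumbing rough-in = 11
ES_HVAC install = 0; EF_HVAC install = 7
ES_Insulation = 0; EF_Insulation = 9
ES_Drywall = 11; EF_Drywall = 11+9 = 20
ES_Painting = max(EF_Electrical rough-in=3, EF_HVAC install=7) = 7; EF_Painting = 7+15 = 22
ES_Flooring = max(EF_Insulation=9, EF_Drywall=20, EF_Painting=22) = 22; EF_Flooring = 22+3 = 25
Expected project duration μ = 25 days. Critical path: HVAC install → Painting → Flooring.

25 days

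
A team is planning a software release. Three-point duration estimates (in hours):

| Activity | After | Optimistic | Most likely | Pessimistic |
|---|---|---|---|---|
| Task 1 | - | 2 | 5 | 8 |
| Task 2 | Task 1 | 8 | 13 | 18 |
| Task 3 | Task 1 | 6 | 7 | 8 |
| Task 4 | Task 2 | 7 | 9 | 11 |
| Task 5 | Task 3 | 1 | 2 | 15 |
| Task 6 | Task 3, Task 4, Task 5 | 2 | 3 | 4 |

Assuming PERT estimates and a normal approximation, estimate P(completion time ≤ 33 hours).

0.925

te_Task 1 = (2 + 4·5 + 8)/6 = 30/6 = 5; σ²_Task 1 = ((8−2)/6)² = 1.000
te_Task 2 = (8 + 4·13 + 18)/6 = 78/6 = 13; σ²_Task 2 = ((18−8)/6)² = 2.778
te_Task 3 = (6 + 4·7 + 8)/6 = 42/6 = 7; σ²_Task 3 = ((8−6)/6)² = 0.111
te_Task 4 = (7 + 4·9 + 11)/6 = 54/6 = 9; σ²_Task 4 = ((11−7)/6)² = 0.444
te_Task 5 = (1 + 4·2 + 15)/6 = 24/6 = 4; σ²_Task 5 = ((15−1)/6)² = 5.444
te_Task 6 = (2 + 4·3 + 4)/6 = 18/6 = 3; σ²_Task 6 = ((4−2)/6)² = 0.111

Forward pass:
ES_Task 1 = 0; EF_Task 1 = 5
ES_Task 2 = 5; EF_Task 2 = 5+13 = 18
ES_Task 3 = 5; EF_Task 3 = 5+7 = 12
ES_Task 4 = 18; EF_Task 4 = 18+9 = 27
ES_Task 5 = 12; EF_Task 5 = 12+4 = 16
ES_Task 6 = max(EF_Task 3=12, EF_Task 4=27, EF_Task 5=16) = 27; EF_Task 6 = 27+3 = 30
Expected project duration μ = 30 hours. Critical path: Task 1 → Task 2 → Task 4 → Task 6.

Variance along critical path = 1.000 + 2.778 + 0.444 + 0.111 = 4.333; σ = √4.333 = 2.082 hours.
Z = (33 − 30) / 2.082 = 1.441
P(T ≤ 33) = Φ(1.441) ≈ 0.925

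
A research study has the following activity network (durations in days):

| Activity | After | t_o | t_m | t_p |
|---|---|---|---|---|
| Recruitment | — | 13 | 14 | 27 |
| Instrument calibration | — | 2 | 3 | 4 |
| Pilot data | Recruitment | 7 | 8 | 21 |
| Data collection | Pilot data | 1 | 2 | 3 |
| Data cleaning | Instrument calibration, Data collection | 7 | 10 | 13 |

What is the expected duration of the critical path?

38 days

te_Recruitment = (13 + 4·14 + 27)/6 = 96/6 = 16
te_Instrument calibration = (2 + 4·3 + 4)/6 = 18/6 = 3
te_Pilot data = (7 + 4·8 + 21)/6 = 60/6 = 10
te_Data collection = (1 + 4·2 + 3)/6 = 12/6 = 2
te_Data cleaning = (7 + 4·10 + 13)/6 = 60/6 = 10

Forward pass:
ES_Recruitment = 0; EF_Recruitment = 16
ES_Instrument calibration = 0; EF_Instrument calibration = 3
ES_Pilot data = 16; EF_Pilot data = 16+10 = 26
ES_Data collection = 26; EF_Data collection = 26+2 = 28
ES_Data cleaning = max(EF_Instrument calibration=3, EF_Data collection=28) = 28; EF_Data cleaning = 28+10 = 38
Expected project duration μ = 38 days. Critical path: Recruitment → Pilot data → Data collection → Data cleaning.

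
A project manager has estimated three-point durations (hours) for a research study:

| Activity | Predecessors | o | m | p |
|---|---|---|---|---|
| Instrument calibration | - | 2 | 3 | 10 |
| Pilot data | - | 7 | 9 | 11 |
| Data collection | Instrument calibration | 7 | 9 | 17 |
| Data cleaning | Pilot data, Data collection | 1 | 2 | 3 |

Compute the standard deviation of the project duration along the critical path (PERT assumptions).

te_Instrument calibration = (2 + 4·3 + 10)/6 = 24/6 = 4; σ²_Instrument calibration = ((10−2)/6)² = 1.778
te_Pilot data = (7 + 4·9 + 11)/6 = 54/6 = 9; σ²_Pilot data = ((11−7)/6)² = 0.444
te_Data collection = (7 + 4·9 + 17)/6 = 60/6 = 10; σ²_Data collection = ((17−7)/6)² = 2.778
te_Data cleaning = (1 + 4·2 + 3)/6 = 12/6 = 2; σ²_Data cleaning = ((3−1)/6)² = 0.111

Forward pass:
ES_Instrument calibration = 0; EF_Instrument calibration = 4
ES_Pilot data = 0; EF_Pilot data = 9
ES_Data collection = 4; EF_Data collection = 4+10 = 14
ES_Data cleaning = max(EF_Pilot data=9, EF_Data collection=14) = 14; EF_Data cleaning = 14+2 = 16
Expected project duration μ = 16 hours. Critical path: Instrument calibration → Data collection → Data cleaning.

Variance along critical path = 1.778 + 2.778 + 0.111 = 4.667
σ = √4.667 = 2.160 hours

2.16 hours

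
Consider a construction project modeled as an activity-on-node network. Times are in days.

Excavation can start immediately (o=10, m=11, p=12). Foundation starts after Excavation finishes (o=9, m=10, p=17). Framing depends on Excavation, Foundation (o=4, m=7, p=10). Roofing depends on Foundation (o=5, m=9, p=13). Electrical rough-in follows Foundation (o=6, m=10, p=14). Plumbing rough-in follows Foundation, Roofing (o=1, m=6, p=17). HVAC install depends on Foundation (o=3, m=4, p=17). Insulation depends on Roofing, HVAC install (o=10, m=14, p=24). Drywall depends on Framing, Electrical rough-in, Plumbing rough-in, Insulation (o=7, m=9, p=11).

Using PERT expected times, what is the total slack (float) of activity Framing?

17 days

te_Excavation = (10 + 4·11 + 12)/6 = 66/6 = 11
te_Foundation = (9 + 4·10 + 17)/6 = 66/6 = 11
te_Framing = (4 + 4·7 + 10)/6 = 42/6 = 7
te_Roofing = (5 + 4·9 + 13)/6 = 54/6 = 9
te_Electrical rough-in = (6 + 4·10 + 14)/6 = 60/6 = 10
te_Plumbing rough-in = (1 + 4·6 + 17)/6 = 42/6 = 7
te_HVAC install = (3 + 4·4 + 17)/6 = 36/6 = 6
te_Insulation = (10 + 4·14 + 24)/6 = 90/6 = 15
te_Drywall = (7 + 4·9 + 11)/6 = 54/6 = 9

Forward pass:
ES_Excavation = 0; EF_Excavation = 11
ES_Foundation = 11; EF_Foundation = 11+11 = 22
ES_Framing = max(EF_Excavation=11, EF_Foundation=22) = 22; EF_Framing = 22+7 = 29
ES_Roofing = 22; EF_Roofing = 22+9 = 31
ES_Electrical rough-in = 22; EF_Electrical rough-in = 22+10 = 32
ES_Plumbing rough-in = max(EF_Foundation=22, EF_Roofing=31) = 31; EF_Plumbing rough-in = 31+7 = 38
ES_HVAC install = 22; EF_HVAC install = 22+6 = 28
ES_Insulation = max(EF_Roofing=31, EF_HVAC install=28) = 31; EF_Insulation = 31+15 = 46
ES_Drywall = max(EF_Framing=29, EF_Electrical rough-in=32, EF_Plumbing rough-in=38, EF_Insulation=46) = 46; EF_Drywall = 46+9 = 55
Expected project duration μ = 55 days. Critical path: Excavation → Foundation → Roofing → Insulation → Drywall.

Backward pass:
LF_Drywall = 55; LS_Drywall = 55−9 = 46
LF_Insulation = LS_Drywall = 46; LS_Insulation = 46−15 = 31
LF_HVAC install = LS_Insulation = 31; LS_HVAC install = 31−6 = 25
LF_Plumbing rough-in = LS_Drywall = 46; LS_Plumbing rough-in = 46−7 = 39
LF_Electrical rough-in = LS_Drywall = 46; LS_Electrical rough-in = 46−10 = 36
LF_Roofing = min(LS_Plumbing rough-in=39, LS_Insulation=31) = 31; LS_Roofing = 31−9 = 22
LF_Framing = LS_Drywall = 46; LS_Framing = 46−7 = 39
LF_Foundation = min(LS_Framing=39, LS_Roofing=22, LS_Electrical rough-in=36, LS_Plumbing rough-in=39, LS_HVAC install=25) = 22; LS_Foundation = 22−11 = 11
LF_Excavation = min(LS_Foundation=11, LS_Framing=39) = 11; LS_Excavation = 11−11 = 0
Slack_Framing = LS_Framing − ES_Framing = 39 − 22 = 17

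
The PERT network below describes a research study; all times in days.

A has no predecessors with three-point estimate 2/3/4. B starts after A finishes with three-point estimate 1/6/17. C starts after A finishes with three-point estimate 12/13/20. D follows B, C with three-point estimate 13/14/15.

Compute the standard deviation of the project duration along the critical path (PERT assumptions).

1.41 days

te_A = (2 + 4·3 + 4)/6 = 18/6 = 3; σ²_A = ((4−2)/6)² = 0.111
te_B = (1 + 4·6 + 17)/6 = 42/6 = 7; σ²_B = ((17−1)/6)² = 7.111
te_C = (12 + 4·13 + 20)/6 = 84/6 = 14; σ²_C = ((20−12)/6)² = 1.778
te_D = (13 + 4·14 + 15)/6 = 84/6 = 14; σ²_D = ((15−13)/6)² = 0.111

Forward pass:
ES_A = 0; EF_A = 3
ES_B = 3; EF_B = 3+7 = 10
ES_C = 3; EF_C = 3+14 = 17
ES_D = max(EF_B=10, EF_C=17) = 17; EF_D = 17+14 = 31
Expected project duration μ = 31 days. Critical path: A → C → D.

Variance along critical path = 0.111 + 1.778 + 0.111 = 2.000
σ = √2.000 = 1.414 days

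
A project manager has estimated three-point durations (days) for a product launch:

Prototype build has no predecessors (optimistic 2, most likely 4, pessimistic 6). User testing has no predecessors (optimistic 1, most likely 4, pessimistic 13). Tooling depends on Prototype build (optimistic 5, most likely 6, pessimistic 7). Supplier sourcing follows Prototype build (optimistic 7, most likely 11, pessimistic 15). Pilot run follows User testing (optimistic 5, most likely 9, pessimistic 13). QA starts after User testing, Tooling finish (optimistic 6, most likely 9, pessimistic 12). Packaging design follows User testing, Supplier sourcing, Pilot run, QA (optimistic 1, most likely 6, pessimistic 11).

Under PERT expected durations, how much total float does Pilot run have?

te_Prototype build = (2 + 4·4 + 6)/6 = 24/6 = 4
te_User testing = (1 + 4·4 + 13)/6 = 30/6 = 5
te_Tooling = (5 + 4·6 + 7)/6 = 36/6 = 6
te_Supplier sourcing = (7 + 4·11 + 15)/6 = 66/6 = 11
te_Pilot run = (5 + 4·9 + 13)/6 = 54/6 = 9
te_QA = (6 + 4·9 + 12)/6 = 54/6 = 9
te_Packaging design = (1 + 4·6 + 11)/6 = 36/6 = 6

Forward pass:
ES_Prototype build = 0; EF_Prototype build = 4
ES_User testing = 0; EF_User testing = 5
ES_Tooling = 4; EF_Tooling = 4+6 = 10
ES_Supplier sourcing = 4; EF_Supplier sourcing = 4+11 = 15
ES_Pilot run = 5; EF_Pilot run = 5+9 = 14
ES_QA = max(EF_User testing=5, EF_Tooling=10) = 10; EF_QA = 10+9 = 19
ES_Packaging design = max(EF_User testing=5, EF_Supplier sourcing=15, EF_Pilot run=14, EF_QA=19) = 19; EF_Packaging design = 19+6 = 25
Expected project duration μ = 25 days. Critical path: Prototype build → Tooling → QA → Packaging design.

Backward pass:
LF_Packaging design = 25; LS_Packaging design = 25−6 = 19
LF_QA = LS_Packaging design = 19; LS_QA = 19−9 = 10
LF_Pilot run = LS_Packaging design = 19; LS_Pilot run = 19−9 = 10
LF_Supplier sourcing = LS_Packaging design = 19; LS_Supplier sourcing = 19−11 = 8
LF_Tooling = LS_QA = 10; LS_Tooling = 10−6 = 4
LF_User testing = min(LS_Pilot run=10, LS_QA=10, LS_Packaging design=19) = 10; LS_User testing = 10−5 = 5
LF_Prototype build = min(LS_Tooling=4, LS_Supplier sourcing=8) = 4; LS_Prototype build = 4−4 = 0
Slack_Pilot run = LS_Pilot run − ES_Pilot run = 10 − 5 = 5

5 days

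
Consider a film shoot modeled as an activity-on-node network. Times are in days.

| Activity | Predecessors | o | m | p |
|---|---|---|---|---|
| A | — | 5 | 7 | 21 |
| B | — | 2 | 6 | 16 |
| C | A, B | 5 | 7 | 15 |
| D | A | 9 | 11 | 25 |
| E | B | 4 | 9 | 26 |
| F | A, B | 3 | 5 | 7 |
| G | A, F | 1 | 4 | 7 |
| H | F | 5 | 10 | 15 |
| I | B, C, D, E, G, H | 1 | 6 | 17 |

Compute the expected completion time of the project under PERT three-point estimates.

te_A = (5 + 4·7 + 21)/6 = 54/6 = 9
te_B = (2 + 4·6 + 16)/6 = 42/6 = 7
te_C = (5 + 4·7 + 15)/6 = 48/6 = 8
te_D = (9 + 4·11 + 25)/6 = 78/6 = 13
te_E = (4 + 4·9 + 26)/6 = 66/6 = 11
te_F = (3 + 4·5 + 7)/6 = 30/6 = 5
te_G = (1 + 4·4 + 7)/6 = 24/6 = 4
te_H = (5 + 4·10 + 15)/6 = 60/6 = 10
te_I = (1 + 4·6 + 17)/6 = 42/6 = 7

Forward pass:
ES_A = 0; EF_A = 9
ES_B = 0; EF_B = 7
ES_C = max(EF_A=9, EF_B=7) = 9; EF_C = 9+8 = 17
ES_D = 9; EF_D = 9+13 = 22
ES_E = 7; EF_E = 7+11 = 18
ES_F = max(EF_A=9, EF_B=7) = 9; EF_F = 9+5 = 14
ES_G = max(EF_A=9, EF_F=14) = 14; EF_G = 14+4 = 18
ES_H = 14; EF_H = 14+10 = 24
ES_I = max(EF_B=7, EF_C=17, EF_D=22, EF_E=18, EF_G=18, EF_H=24) = 24; EF_I = 24+7 = 31
Expected project duration μ = 31 days. Critical path: A → F → H → I.

31 days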